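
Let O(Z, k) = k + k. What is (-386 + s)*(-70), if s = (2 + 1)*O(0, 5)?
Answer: 24920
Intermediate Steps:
O(Z, k) = 2*k
s = 30 (s = (2 + 1)*(2*5) = 3*10 = 30)
(-386 + s)*(-70) = (-386 + 30)*(-70) = -356*(-70) = 24920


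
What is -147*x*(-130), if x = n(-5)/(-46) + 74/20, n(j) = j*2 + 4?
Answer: 1683591/23 ≈ 73200.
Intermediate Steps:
n(j) = 4 + 2*j (n(j) = 2*j + 4 = 4 + 2*j)
x = 881/230 (x = (4 + 2*(-5))/(-46) + 74/20 = (4 - 10)*(-1/46) + 74*(1/20) = -6*(-1/46) + 37/10 = 3/23 + 37/10 = 881/230 ≈ 3.8304)
-147*x*(-130) = -147*881/230*(-130) = -129507/230*(-130) = 1683591/23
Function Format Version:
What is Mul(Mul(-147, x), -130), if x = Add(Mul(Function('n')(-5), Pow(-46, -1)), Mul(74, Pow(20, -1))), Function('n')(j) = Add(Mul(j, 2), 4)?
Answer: Rational(1683591, 23) ≈ 73200.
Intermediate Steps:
Function('n')(j) = Add(4, Mul(2, j)) (Function('n')(j) = Add(Mul(2, j), 4) = Add(4, Mul(2, j)))
x = Rational(881, 230) (x = Add(Mul(Add(4, Mul(2, -5)), Pow(-46, -1)), Mul(74, Pow(20, -1))) = Add(Mul(Add(4, -10), Rational(-1, 46)), Mul(74, Rational(1, 20))) = Add(Mul(-6, Rational(-1, 46)), Rational(37, 10)) = Add(Rational(3, 23), Rational(37, 10)) = Rational(881, 230) ≈ 3.8304)
Mul(Mul(-147, x), -130) = Mul(Mul(-147, Rational(881, 230)), -130) = Mul(Rational(-129507, 230), -130) = Rational(1683591, 23)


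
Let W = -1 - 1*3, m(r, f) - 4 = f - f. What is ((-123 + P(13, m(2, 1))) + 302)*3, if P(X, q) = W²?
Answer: 585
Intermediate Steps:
m(r, f) = 4 (m(r, f) = 4 + (f - f) = 4 + 0 = 4)
W = -4 (W = -1 - 3 = -4)
P(X, q) = 16 (P(X, q) = (-4)² = 16)
((-123 + P(13, m(2, 1))) + 302)*3 = ((-123 + 16) + 302)*3 = (-107 + 302)*3 = 195*3 = 585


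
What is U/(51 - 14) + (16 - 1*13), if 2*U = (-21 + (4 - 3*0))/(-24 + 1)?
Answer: 5123/1702 ≈ 3.0100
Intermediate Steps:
U = 17/46 (U = ((-21 + (4 - 3*0))/(-24 + 1))/2 = ((-21 + (4 + 0))/(-23))/2 = ((-21 + 4)*(-1/23))/2 = (-17*(-1/23))/2 = (½)*(17/23) = 17/46 ≈ 0.36957)
U/(51 - 14) + (16 - 1*13) = 17/(46*(51 - 14)) + (16 - 1*13) = (17/46)/37 + (16 - 13) = (17/46)*(1/37) + 3 = 17/1702 + 3 = 5123/1702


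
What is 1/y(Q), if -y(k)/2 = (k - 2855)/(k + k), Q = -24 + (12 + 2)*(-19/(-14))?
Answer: -1/572 ≈ -0.0017483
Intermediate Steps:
Q = -5 (Q = -24 + 14*(-19*(-1/14)) = -24 + 14*(19/14) = -24 + 19 = -5)
y(k) = -(-2855 + k)/k (y(k) = -2*(k - 2855)/(k + k) = -2*(-2855 + k)/(2*k) = -2*(-2855 + k)*1/(2*k) = -(-2855 + k)/k)
1/y(Q) = 1/((2855 - 1*(-5))/(-5)) = 1/(-(2855 + 5)/5) = 1/(-1/5*2860) = 1/(-572) = -1/572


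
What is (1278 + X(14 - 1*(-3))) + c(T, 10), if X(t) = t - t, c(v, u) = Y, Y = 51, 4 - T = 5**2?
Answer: 1329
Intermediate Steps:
T = -21 (T = 4 - 1*5**2 = 4 - 1*25 = 4 - 25 = -21)
c(v, u) = 51
X(t) = 0
(1278 + X(14 - 1*(-3))) + c(T, 10) = (1278 + 0) + 51 = 1278 + 51 = 1329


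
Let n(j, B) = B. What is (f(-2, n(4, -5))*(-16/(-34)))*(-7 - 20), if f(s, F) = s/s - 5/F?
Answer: -432/17 ≈ -25.412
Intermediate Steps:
f(s, F) = 1 - 5/F
(f(-2, n(4, -5))*(-16/(-34)))*(-7 - 20) = (((-5 - 5)/(-5))*(-16/(-34)))*(-7 - 20) = ((-⅕*(-10))*(-16*(-1/34)))*(-27) = (2*(8/17))*(-27) = (16/17)*(-27) = -432/17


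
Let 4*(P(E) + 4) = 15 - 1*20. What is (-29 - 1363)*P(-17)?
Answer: 7308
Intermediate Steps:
P(E) = -21/4 (P(E) = -4 + (15 - 1*20)/4 = -4 + (15 - 20)/4 = -4 + (¼)*(-5) = -4 - 5/4 = -21/4)
(-29 - 1363)*P(-17) = (-29 - 1363)*(-21/4) = -1392*(-21/4) = 7308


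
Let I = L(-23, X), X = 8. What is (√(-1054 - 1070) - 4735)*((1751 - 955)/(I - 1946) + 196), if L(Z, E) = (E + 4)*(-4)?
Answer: -923391290/997 + 1170084*I*√59/997 ≈ -9.2617e+5 + 9014.6*I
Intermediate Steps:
L(Z, E) = -16 - 4*E (L(Z, E) = (4 + E)*(-4) = -16 - 4*E)
I = -48 (I = -16 - 4*8 = -16 - 32 = -48)
(√(-1054 - 1070) - 4735)*((1751 - 955)/(I - 1946) + 196) = (√(-1054 - 1070) - 4735)*((1751 - 955)/(-48 - 1946) + 196) = (√(-2124) - 4735)*(796/(-1994) + 196) = (6*I*√59 - 4735)*(796*(-1/1994) + 196) = (-4735 + 6*I*√59)*(-398/997 + 196) = (-4735 + 6*I*√59)*(195014/997) = -923391290/997 + 1170084*I*√59/997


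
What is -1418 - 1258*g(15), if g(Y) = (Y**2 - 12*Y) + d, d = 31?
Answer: -97026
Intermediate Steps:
g(Y) = 31 + Y**2 - 12*Y (g(Y) = (Y**2 - 12*Y) + 31 = 31 + Y**2 - 12*Y)
-1418 - 1258*g(15) = -1418 - 1258*(31 + 15**2 - 12*15) = -1418 - 1258*(31 + 225 - 180) = -1418 - 1258*76 = -1418 - 95608 = -97026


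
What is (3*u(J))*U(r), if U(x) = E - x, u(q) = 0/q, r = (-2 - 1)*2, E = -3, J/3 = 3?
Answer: 0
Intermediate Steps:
J = 9 (J = 3*3 = 9)
r = -6 (r = -3*2 = -6)
u(q) = 0
U(x) = -3 - x
(3*u(J))*U(r) = (3*0)*(-3 - 1*(-6)) = 0*(-3 + 6) = 0*3 = 0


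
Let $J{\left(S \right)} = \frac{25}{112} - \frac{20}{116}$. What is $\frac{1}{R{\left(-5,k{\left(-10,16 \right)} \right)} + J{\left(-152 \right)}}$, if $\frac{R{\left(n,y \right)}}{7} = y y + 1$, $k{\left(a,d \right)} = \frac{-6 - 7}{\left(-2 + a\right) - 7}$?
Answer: $\frac{1172528}{12109645} \approx 0.096826$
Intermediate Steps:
$J{\left(S \right)} = \frac{165}{3248}$ ($J{\left(S \right)} = 25 \cdot \frac{1}{112} - \frac{5}{29} = \frac{25}{112} - \frac{5}{29} = \frac{165}{3248}$)
$k{\left(a,d \right)} = - \frac{13}{-9 + a}$
$R{\left(n,y \right)} = 7 + 7 y^{2}$ ($R{\left(n,y \right)} = 7 \left(y y + 1\right) = 7 \left(y^{2} + 1\right) = 7 \left(1 + y^{2}\right) = 7 + 7 y^{2}$)
$\frac{1}{R{\left(-5,k{\left(-10,16 \right)} \right)} + J{\left(-152 \right)}} = \frac{1}{\left(7 + 7 \left(- \frac{13}{-9 - 10}\right)^{2}\right) + \frac{165}{3248}} = \frac{1}{\left(7 + 7 \left(- \frac{13}{-19}\right)^{2}\right) + \frac{165}{3248}} = \frac{1}{\left(7 + 7 \left(\left(-13\right) \left(- \frac{1}{19}\right)\right)^{2}\right) + \frac{165}{3248}} = \frac{1}{\left(7 + 7 \left(\frac{13}{19}\right)^{2}\right) + \frac{165}{3248}} = \frac{1}{\left(7 + 7 \cdot \frac{169}{361}\right) + \frac{165}{3248}} = \frac{1}{\left(7 + \frac{1183}{361}\right) + \frac{165}{3248}} = \frac{1}{\frac{3710}{361} + \frac{165}{3248}} = \frac{1}{\frac{12109645}{1172528}} = \frac{1172528}{12109645}$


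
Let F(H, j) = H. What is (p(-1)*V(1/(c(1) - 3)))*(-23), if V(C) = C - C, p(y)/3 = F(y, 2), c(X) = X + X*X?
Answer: 0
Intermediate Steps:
c(X) = X + X**2
p(y) = 3*y
V(C) = 0
(p(-1)*V(1/(c(1) - 3)))*(-23) = ((3*(-1))*0)*(-23) = -3*0*(-23) = 0*(-23) = 0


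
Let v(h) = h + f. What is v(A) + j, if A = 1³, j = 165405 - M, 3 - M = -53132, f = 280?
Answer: 112551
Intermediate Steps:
M = 53135 (M = 3 - 1*(-53132) = 3 + 53132 = 53135)
j = 112270 (j = 165405 - 1*53135 = 165405 - 53135 = 112270)
A = 1
v(h) = 280 + h (v(h) = h + 280 = 280 + h)
v(A) + j = (280 + 1) + 112270 = 281 + 112270 = 112551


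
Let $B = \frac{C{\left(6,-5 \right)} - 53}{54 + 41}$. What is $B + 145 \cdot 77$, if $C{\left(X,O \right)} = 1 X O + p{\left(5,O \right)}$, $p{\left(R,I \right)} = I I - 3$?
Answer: $\frac{1060614}{95} \approx 11164.0$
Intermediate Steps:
$p{\left(R,I \right)} = -3 + I^{2}$ ($p{\left(R,I \right)} = I^{2} - 3 = -3 + I^{2}$)
$C{\left(X,O \right)} = -3 + O^{2} + O X$ ($C{\left(X,O \right)} = 1 X O + \left(-3 + O^{2}\right) = X O + \left(-3 + O^{2}\right) = O X + \left(-3 + O^{2}\right) = -3 + O^{2} + O X$)
$B = - \frac{61}{95}$ ($B = \frac{\left(-3 + \left(-5\right)^{2} - 30\right) - 53}{54 + 41} = \frac{\left(-3 + 25 - 30\right) - 53}{95} = \left(-8 - 53\right) \frac{1}{95} = \left(-61\right) \frac{1}{95} = - \frac{61}{95} \approx -0.64211$)
$B + 145 \cdot 77 = - \frac{61}{95} + 145 \cdot 77 = - \frac{61}{95} + 11165 = \frac{1060614}{95}$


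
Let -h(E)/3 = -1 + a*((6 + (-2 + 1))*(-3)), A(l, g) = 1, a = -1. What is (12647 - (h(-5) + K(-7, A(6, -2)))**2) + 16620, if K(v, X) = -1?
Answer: 27418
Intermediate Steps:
h(E) = -42 (h(E) = -3*(-1 - (6 + (-2 + 1))*(-3)) = -3*(-1 - (6 - 1)*(-3)) = -3*(-1 - 5*(-3)) = -3*(-1 - 1*(-15)) = -3*(-1 + 15) = -3*14 = -42)
(12647 - (h(-5) + K(-7, A(6, -2)))**2) + 16620 = (12647 - (-42 - 1)**2) + 16620 = (12647 - 1*(-43)**2) + 16620 = (12647 - 1*1849) + 16620 = (12647 - 1849) + 16620 = 10798 + 16620 = 27418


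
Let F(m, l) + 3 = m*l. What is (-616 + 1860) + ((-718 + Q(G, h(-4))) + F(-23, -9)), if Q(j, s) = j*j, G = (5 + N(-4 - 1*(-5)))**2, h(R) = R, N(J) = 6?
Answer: 15371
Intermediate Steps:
G = 121 (G = (5 + 6)**2 = 11**2 = 121)
F(m, l) = -3 + l*m (F(m, l) = -3 + m*l = -3 + l*m)
Q(j, s) = j**2
(-616 + 1860) + ((-718 + Q(G, h(-4))) + F(-23, -9)) = (-616 + 1860) + ((-718 + 121**2) + (-3 - 9*(-23))) = 1244 + ((-718 + 14641) + (-3 + 207)) = 1244 + (13923 + 204) = 1244 + 14127 = 15371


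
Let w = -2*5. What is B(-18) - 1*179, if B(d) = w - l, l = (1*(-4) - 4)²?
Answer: -253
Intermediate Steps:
w = -10
l = 64 (l = (-4 - 4)² = (-8)² = 64)
B(d) = -74 (B(d) = -10 - 1*64 = -10 - 64 = -74)
B(-18) - 1*179 = -74 - 1*179 = -74 - 179 = -253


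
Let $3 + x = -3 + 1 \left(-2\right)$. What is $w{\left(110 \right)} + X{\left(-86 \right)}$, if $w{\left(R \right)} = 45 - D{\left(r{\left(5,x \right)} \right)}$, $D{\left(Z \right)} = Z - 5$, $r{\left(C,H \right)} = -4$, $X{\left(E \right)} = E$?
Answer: $-32$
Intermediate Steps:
$x = -8$ ($x = -3 + \left(-3 + 1 \left(-2\right)\right) = -3 - 5 = -8$)
$D{\left(Z \right)} = -5 + Z$ ($D{\left(Z \right)} = Z - 5 = -5 + Z$)
$w{\left(R \right)} = 54$ ($w{\left(R \right)} = 45 - \left(-5 - 4\right) = 45 - -9 = 45 + 9 = 54$)
$w{\left(110 \right)} + X{\left(-86 \right)} = 54 - 86 = -32$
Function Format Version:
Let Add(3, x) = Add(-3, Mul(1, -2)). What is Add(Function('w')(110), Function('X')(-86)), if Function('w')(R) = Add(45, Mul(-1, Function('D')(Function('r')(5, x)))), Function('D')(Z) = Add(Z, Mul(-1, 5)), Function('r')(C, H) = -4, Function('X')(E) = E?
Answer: -32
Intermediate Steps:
x = -8 (x = Add(-3, Add(-3, Mul(1, -2))) = Add(-3, Add(-3, -2)) = Add(-3, -5) = -8)
Function('D')(Z) = Add(-5, Z) (Function('D')(Z) = Add(Z, -5) = Add(-5, Z))
Function('w')(R) = 54 (Function('w')(R) = Add(45, Mul(-1, Add(-5, -4))) = Add(45, Mul(-1, -9)) = Add(45, 9) = 54)
Add(Function('w')(110), Function('X')(-86)) = Add(54, -86) = -32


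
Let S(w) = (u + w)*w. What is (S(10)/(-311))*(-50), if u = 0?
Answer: 5000/311 ≈ 16.077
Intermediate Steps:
S(w) = w² (S(w) = (0 + w)*w = w*w = w²)
(S(10)/(-311))*(-50) = (10²/(-311))*(-50) = (100*(-1/311))*(-50) = -100/311*(-50) = 5000/311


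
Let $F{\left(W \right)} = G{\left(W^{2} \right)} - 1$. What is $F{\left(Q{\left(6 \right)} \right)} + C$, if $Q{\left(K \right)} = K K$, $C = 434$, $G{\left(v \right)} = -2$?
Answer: $431$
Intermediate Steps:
$Q{\left(K \right)} = K^{2}$
$F{\left(W \right)} = -3$ ($F{\left(W \right)} = -2 - 1 = -3$)
$F{\left(Q{\left(6 \right)} \right)} + C = -3 + 434 = 431$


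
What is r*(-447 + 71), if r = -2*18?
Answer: 13536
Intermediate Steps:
r = -36
r*(-447 + 71) = -36*(-447 + 71) = -36*(-376) = 13536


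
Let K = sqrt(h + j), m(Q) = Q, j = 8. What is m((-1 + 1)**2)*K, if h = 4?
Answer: 0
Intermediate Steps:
K = 2*sqrt(3) (K = sqrt(4 + 8) = sqrt(12) = 2*sqrt(3) ≈ 3.4641)
m((-1 + 1)**2)*K = (-1 + 1)**2*(2*sqrt(3)) = 0**2*(2*sqrt(3)) = 0*(2*sqrt(3)) = 0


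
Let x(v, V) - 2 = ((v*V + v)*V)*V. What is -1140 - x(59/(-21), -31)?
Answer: -574984/7 ≈ -82141.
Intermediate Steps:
x(v, V) = 2 + V**2*(v + V*v) (x(v, V) = 2 + ((v*V + v)*V)*V = 2 + ((V*v + v)*V)*V = 2 + ((v + V*v)*V)*V = 2 + (V*(v + V*v))*V = 2 + V**2*(v + V*v))
-1140 - x(59/(-21), -31) = -1140 - (2 + (59/(-21))*(-31)**2 + (59/(-21))*(-31)**3) = -1140 - (2 + (59*(-1/21))*961 + (59*(-1/21))*(-29791)) = -1140 - (2 - 59/21*961 - 59/21*(-29791)) = -1140 - (2 - 56699/21 + 1757669/21) = -1140 - 1*567004/7 = -1140 - 567004/7 = -574984/7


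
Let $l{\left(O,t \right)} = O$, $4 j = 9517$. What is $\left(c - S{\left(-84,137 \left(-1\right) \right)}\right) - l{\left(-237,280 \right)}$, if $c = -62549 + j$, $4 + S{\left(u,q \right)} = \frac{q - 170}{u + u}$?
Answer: $- \frac{10068337}{168} \approx -59931.0$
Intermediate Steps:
$j = \frac{9517}{4}$ ($j = \frac{1}{4} \cdot 9517 = \frac{9517}{4} \approx 2379.3$)
$S{\left(u,q \right)} = -4 + \frac{-170 + q}{2 u}$ ($S{\left(u,q \right)} = -4 + \frac{q - 170}{u + u} = -4 + \frac{-170 + q}{2 u}$)
$c = - \frac{240679}{4}$ ($c = -62549 + \frac{9517}{4} = - \frac{240679}{4} \approx -60170.0$)
$\left(c - S{\left(-84,137 \left(-1\right) \right)}\right) - l{\left(-237,280 \right)} = \left(- \frac{240679}{4} - \frac{-170 + 137 \left(-1\right) - -672}{2 \left(-84\right)}\right) - -237 = \left(- \frac{240679}{4} - \frac{1}{2} \left(- \frac{1}{84}\right) \left(-170 - 137 + 672\right)\right) + 237 = \left(- \frac{240679}{4} - \frac{1}{2} \left(- \frac{1}{84}\right) 365\right) + 237 = \left(- \frac{240679}{4} - - \frac{365}{168}\right) + 237 = \left(- \frac{240679}{4} + \frac{365}{168}\right) + 237 = - \frac{10108153}{168} + 237 = - \frac{10068337}{168}$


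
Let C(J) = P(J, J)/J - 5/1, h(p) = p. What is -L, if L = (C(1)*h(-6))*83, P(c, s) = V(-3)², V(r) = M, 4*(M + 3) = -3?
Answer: 36105/8 ≈ 4513.1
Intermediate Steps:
M = -15/4 (M = -3 + (¼)*(-3) = -3 - ¾ = -15/4 ≈ -3.7500)
V(r) = -15/4
P(c, s) = 225/16 (P(c, s) = (-15/4)² = 225/16)
C(J) = -5 + 225/(16*J) (C(J) = 225/(16*J) - 5/1 = 225/(16*J) - 5*1 = 225/(16*J) - 5 = -5 + 225/(16*J))
L = -36105/8 (L = ((-5 + (225/16)/1)*(-6))*83 = ((-5 + (225/16)*1)*(-6))*83 = ((-5 + 225/16)*(-6))*83 = ((145/16)*(-6))*83 = -435/8*83 = -36105/8 ≈ -4513.1)
-L = -1*(-36105/8) = 36105/8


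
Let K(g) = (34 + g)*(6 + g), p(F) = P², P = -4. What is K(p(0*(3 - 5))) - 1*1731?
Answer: -631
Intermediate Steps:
p(F) = 16 (p(F) = (-4)² = 16)
K(g) = (6 + g)*(34 + g)
K(p(0*(3 - 5))) - 1*1731 = (204 + 16² + 40*16) - 1*1731 = (204 + 256 + 640) - 1731 = 1100 - 1731 = -631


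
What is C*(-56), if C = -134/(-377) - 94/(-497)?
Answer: -816288/26767 ≈ -30.496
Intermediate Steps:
C = 102036/187369 (C = -134*(-1/377) - 94*(-1/497) = 134/377 + 94/497 = 102036/187369 ≈ 0.54457)
C*(-56) = (102036/187369)*(-56) = -816288/26767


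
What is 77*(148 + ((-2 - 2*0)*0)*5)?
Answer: 11396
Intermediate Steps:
77*(148 + ((-2 - 2*0)*0)*5) = 77*(148 + ((-2 + 0)*0)*5) = 77*(148 - 2*0*5) = 77*(148 + 0*5) = 77*(148 + 0) = 77*148 = 11396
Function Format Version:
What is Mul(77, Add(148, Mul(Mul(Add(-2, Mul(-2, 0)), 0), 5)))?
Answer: 11396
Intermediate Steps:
Mul(77, Add(148, Mul(Mul(Add(-2, Mul(-2, 0)), 0), 5))) = Mul(77, Add(148, Mul(Mul(Add(-2, 0), 0), 5))) = Mul(77, Add(148, Mul(Mul(-2, 0), 5))) = Mul(77, Add(148, Mul(0, 5))) = Mul(77, Add(148, 0)) = Mul(77, 148) = 11396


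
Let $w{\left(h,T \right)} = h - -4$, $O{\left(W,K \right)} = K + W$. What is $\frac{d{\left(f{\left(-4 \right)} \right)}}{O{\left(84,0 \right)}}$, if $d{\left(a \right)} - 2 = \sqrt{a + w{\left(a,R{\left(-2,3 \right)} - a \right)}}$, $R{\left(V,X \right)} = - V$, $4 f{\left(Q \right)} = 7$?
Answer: $\frac{1}{42} + \frac{\sqrt{30}}{168} \approx 0.056412$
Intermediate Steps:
$f{\left(Q \right)} = \frac{7}{4}$ ($f{\left(Q \right)} = \frac{1}{4} \cdot 7 = \frac{7}{4}$)
$w{\left(h,T \right)} = 4 + h$ ($w{\left(h,T \right)} = h + 4 = 4 + h$)
$d{\left(a \right)} = 2 + \sqrt{4 + 2 a}$ ($d{\left(a \right)} = 2 + \sqrt{a + \left(4 + a\right)} = 2 + \sqrt{4 + 2 a}$)
$\frac{d{\left(f{\left(-4 \right)} \right)}}{O{\left(84,0 \right)}} = \frac{2 + \sqrt{4 + 2 \cdot \frac{7}{4}}}{0 + 84} = \frac{2 + \sqrt{4 + \frac{7}{2}}}{84} = \left(2 + \sqrt{\frac{15}{2}}\right) \frac{1}{84} = \left(2 + \frac{\sqrt{30}}{2}\right) \frac{1}{84} = \frac{1}{42} + \frac{\sqrt{30}}{168}$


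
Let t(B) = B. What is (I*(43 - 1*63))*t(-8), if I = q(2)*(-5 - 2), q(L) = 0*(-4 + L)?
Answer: 0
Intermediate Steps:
q(L) = 0
I = 0 (I = 0*(-5 - 2) = 0*(-7) = 0)
(I*(43 - 1*63))*t(-8) = (0*(43 - 1*63))*(-8) = (0*(43 - 63))*(-8) = (0*(-20))*(-8) = 0*(-8) = 0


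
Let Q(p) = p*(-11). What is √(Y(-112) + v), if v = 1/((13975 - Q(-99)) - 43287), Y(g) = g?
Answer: I*√103512760113/30401 ≈ 10.583*I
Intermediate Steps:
Q(p) = -11*p
v = -1/30401 (v = 1/((13975 - (-11)*(-99)) - 43287) = 1/((13975 - 1*1089) - 43287) = 1/((13975 - 1089) - 43287) = 1/(12886 - 43287) = 1/(-30401) = -1/30401 ≈ -3.2894e-5)
√(Y(-112) + v) = √(-112 - 1/30401) = √(-3404913/30401) = I*√103512760113/30401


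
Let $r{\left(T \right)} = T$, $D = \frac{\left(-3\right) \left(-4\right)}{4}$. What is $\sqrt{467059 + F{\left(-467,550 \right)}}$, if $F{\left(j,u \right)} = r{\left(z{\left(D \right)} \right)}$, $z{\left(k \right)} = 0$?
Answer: $\sqrt{467059} \approx 683.42$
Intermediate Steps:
$D = 3$ ($D = 12 \cdot \frac{1}{4} = 3$)
$F{\left(j,u \right)} = 0$
$\sqrt{467059 + F{\left(-467,550 \right)}} = \sqrt{467059 + 0} = \sqrt{467059}$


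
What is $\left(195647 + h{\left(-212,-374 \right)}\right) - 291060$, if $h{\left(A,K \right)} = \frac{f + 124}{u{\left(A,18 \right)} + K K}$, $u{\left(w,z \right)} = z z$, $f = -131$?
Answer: $- \frac{13376902607}{140200} \approx -95413.0$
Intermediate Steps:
$u{\left(w,z \right)} = z^{2}$
$h{\left(A,K \right)} = - \frac{7}{324 + K^{2}}$ ($h{\left(A,K \right)} = \frac{-131 + 124}{18^{2} + K K} = - \frac{7}{324 + K^{2}}$)
$\left(195647 + h{\left(-212,-374 \right)}\right) - 291060 = \left(195647 - \frac{7}{324 + \left(-374\right)^{2}}\right) - 291060 = \left(195647 - \frac{7}{324 + 139876}\right) - 291060 = \left(195647 - \frac{7}{140200}\right) - 291060 = \frac{27429709393}{140200} - 291060 = - \frac{13376902607}{140200}$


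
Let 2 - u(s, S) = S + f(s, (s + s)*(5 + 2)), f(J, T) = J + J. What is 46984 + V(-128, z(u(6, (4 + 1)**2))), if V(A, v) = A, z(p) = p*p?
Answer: 46856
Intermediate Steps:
f(J, T) = 2*J
u(s, S) = 2 - S - 2*s (u(s, S) = 2 - (S + 2*s) = 2 + (-S - 2*s) = 2 - S - 2*s)
z(p) = p**2
46984 + V(-128, z(u(6, (4 + 1)**2))) = 46984 - 128 = 46856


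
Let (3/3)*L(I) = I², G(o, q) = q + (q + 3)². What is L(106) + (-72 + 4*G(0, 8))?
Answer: 11680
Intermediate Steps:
G(o, q) = q + (3 + q)²
L(I) = I²
L(106) + (-72 + 4*G(0, 8)) = 106² + (-72 + 4*(8 + (3 + 8)²)) = 11236 + (-72 + 4*(8 + 11²)) = 11236 + (-72 + 4*(8 + 121)) = 11236 + (-72 + 4*129) = 11236 + (-72 + 516) = 11236 + 444 = 11680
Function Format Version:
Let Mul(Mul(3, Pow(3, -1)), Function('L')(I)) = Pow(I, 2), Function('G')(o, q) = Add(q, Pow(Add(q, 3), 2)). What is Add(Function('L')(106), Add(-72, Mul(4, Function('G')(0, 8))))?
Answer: 11680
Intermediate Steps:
Function('G')(o, q) = Add(q, Pow(Add(3, q), 2))
Function('L')(I) = Pow(I, 2)
Add(Function('L')(106), Add(-72, Mul(4, Function('G')(0, 8)))) = Add(Pow(106, 2), Add(-72, Mul(4, Add(8, Pow(Add(3, 8), 2))))) = Add(11236, Add(-72, Mul(4, Add(8, Pow(11, 2))))) = Add(11236, Add(-72, Mul(4, Add(8, 121)))) = Add(11236, Add(-72, Mul(4, 129))) = Add(11236, Add(-72, 516)) = Add(11236, 444) = 11680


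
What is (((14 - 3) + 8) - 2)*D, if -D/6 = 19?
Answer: -1938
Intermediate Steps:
D = -114 (D = -6*19 = -114)
(((14 - 3) + 8) - 2)*D = (((14 - 3) + 8) - 2)*(-114) = ((11 + 8) - 2)*(-114) = (19 - 2)*(-114) = 17*(-114) = -1938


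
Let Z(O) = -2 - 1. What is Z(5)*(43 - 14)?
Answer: -87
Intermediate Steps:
Z(O) = -3
Z(5)*(43 - 14) = -3*(43 - 14) = -3*29 = -87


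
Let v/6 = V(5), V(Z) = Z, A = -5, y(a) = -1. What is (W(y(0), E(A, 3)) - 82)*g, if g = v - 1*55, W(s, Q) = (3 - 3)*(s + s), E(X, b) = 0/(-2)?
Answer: 2050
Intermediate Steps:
v = 30 (v = 6*5 = 30)
E(X, b) = 0 (E(X, b) = 0*(-½) = 0)
W(s, Q) = 0 (W(s, Q) = 0*(2*s) = 0)
g = -25 (g = 30 - 1*55 = 30 - 55 = -25)
(W(y(0), E(A, 3)) - 82)*g = (0 - 82)*(-25) = -82*(-25) = 2050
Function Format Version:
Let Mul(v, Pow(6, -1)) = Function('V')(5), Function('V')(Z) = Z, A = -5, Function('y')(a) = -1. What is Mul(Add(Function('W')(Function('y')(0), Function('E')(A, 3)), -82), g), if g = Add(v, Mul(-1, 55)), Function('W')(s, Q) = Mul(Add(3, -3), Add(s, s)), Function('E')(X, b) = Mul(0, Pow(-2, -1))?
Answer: 2050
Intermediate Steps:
v = 30 (v = Mul(6, 5) = 30)
Function('E')(X, b) = 0 (Function('E')(X, b) = Mul(0, Rational(-1, 2)) = 0)
Function('W')(s, Q) = 0 (Function('W')(s, Q) = Mul(0, Mul(2, s)) = 0)
g = -25 (g = Add(30, Mul(-1, 55)) = Add(30, -55) = -25)
Mul(Add(Function('W')(Function('y')(0), Function('E')(A, 3)), -82), g) = Mul(Add(0, -82), -25) = Mul(-82, -25) = 2050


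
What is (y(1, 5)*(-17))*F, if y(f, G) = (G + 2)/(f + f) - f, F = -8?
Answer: 340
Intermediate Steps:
y(f, G) = -f + (2 + G)/(2*f) (y(f, G) = (2 + G)/((2*f)) - f = (2 + G)*(1/(2*f)) - f = (2 + G)/(2*f) - f = -f + (2 + G)/(2*f))
(y(1, 5)*(-17))*F = (((1 + (1/2)*5 - 1*1**2)/1)*(-17))*(-8) = ((1*(1 + 5/2 - 1*1))*(-17))*(-8) = ((1*(1 + 5/2 - 1))*(-17))*(-8) = ((1*(5/2))*(-17))*(-8) = ((5/2)*(-17))*(-8) = -85/2*(-8) = 340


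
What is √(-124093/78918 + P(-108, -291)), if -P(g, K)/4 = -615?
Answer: √15311211609666/78918 ≈ 49.583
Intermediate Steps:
P(g, K) = 2460 (P(g, K) = -4*(-615) = 2460)
√(-124093/78918 + P(-108, -291)) = √(-124093/78918 + 2460) = √(194014187/78918) = √15311211609666/78918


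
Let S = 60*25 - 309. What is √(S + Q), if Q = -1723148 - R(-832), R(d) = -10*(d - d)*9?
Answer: I*√1721957 ≈ 1312.2*I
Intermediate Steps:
S = 1191 (S = 1500 - 309 = 1191)
R(d) = 0 (R(d) = -10*0*9 = 0*9 = 0)
Q = -1723148 (Q = -1723148 - 1*0 = -1723148 + 0 = -1723148)
√(S + Q) = √(1191 - 1723148) = √(-1721957) = I*√1721957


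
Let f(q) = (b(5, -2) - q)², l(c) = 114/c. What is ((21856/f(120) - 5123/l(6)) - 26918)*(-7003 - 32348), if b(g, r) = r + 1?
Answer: 297596380267251/278179 ≈ 1.0698e+9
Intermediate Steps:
b(g, r) = 1 + r
f(q) = (-1 - q)² (f(q) = ((1 - 2) - q)² = (-1 - q)²)
((21856/f(120) - 5123/l(6)) - 26918)*(-7003 - 32348) = ((21856/((1 + 120)²) - 5123/(114/6)) - 26918)*(-7003 - 32348) = ((21856/(121²) - 5123/(114*(⅙))) - 26918)*(-39351) = ((21856/14641 - 5123/19) - 26918)*(-39351) = (-74590579/278179 - 26918)*(-39351) = -7562612901/278179*(-39351) = 297596380267251/278179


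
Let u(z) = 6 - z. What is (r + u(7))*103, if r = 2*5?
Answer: 927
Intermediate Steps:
r = 10
(r + u(7))*103 = (10 + (6 - 1*7))*103 = (10 + (6 - 7))*103 = (10 - 1)*103 = 9*103 = 927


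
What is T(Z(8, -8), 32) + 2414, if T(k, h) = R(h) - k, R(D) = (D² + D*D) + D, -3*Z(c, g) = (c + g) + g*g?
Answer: 13546/3 ≈ 4515.3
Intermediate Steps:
Z(c, g) = -c/3 - g/3 - g²/3 (Z(c, g) = -((c + g) + g*g)/3 = -((c + g) + g²)/3 = -(c + g + g²)/3 = -c/3 - g/3 - g²/3)
R(D) = D + 2*D² (R(D) = (D² + D²) + D = 2*D² + D = D + 2*D²)
T(k, h) = -k + h*(1 + 2*h) (T(k, h) = h*(1 + 2*h) - k = -k + h*(1 + 2*h))
T(Z(8, -8), 32) + 2414 = (-(-⅓*8 - ⅓*(-8) - ⅓*(-8)²) + 32*(1 + 2*32)) + 2414 = (-(-8/3 + 8/3 - ⅓*64) + 32*(1 + 64)) + 2414 = (-(-8/3 + 8/3 - 64/3) + 32*65) + 2414 = (-1*(-64/3) + 2080) + 2414 = (64/3 + 2080) + 2414 = 6304/3 + 2414 = 13546/3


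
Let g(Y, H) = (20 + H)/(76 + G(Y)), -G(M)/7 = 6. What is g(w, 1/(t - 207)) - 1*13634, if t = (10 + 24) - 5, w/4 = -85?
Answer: -82509409/6052 ≈ -13633.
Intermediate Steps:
G(M) = -42 (G(M) = -7*6 = -42)
w = -340 (w = 4*(-85) = -340)
t = 29 (t = 34 - 5 = 29)
g(Y, H) = 10/17 + H/34 (g(Y, H) = (20 + H)/(76 - 42) = (20 + H)/34 = (20 + H)*(1/34) = 10/17 + H/34)
g(w, 1/(t - 207)) - 1*13634 = (10/17 + 1/(34*(29 - 207))) - 1*13634 = (10/17 + (1/34)/(-178)) - 13634 = (10/17 + (1/34)*(-1/178)) - 13634 = (10/17 - 1/6052) - 13634 = 3559/6052 - 13634 = -82509409/6052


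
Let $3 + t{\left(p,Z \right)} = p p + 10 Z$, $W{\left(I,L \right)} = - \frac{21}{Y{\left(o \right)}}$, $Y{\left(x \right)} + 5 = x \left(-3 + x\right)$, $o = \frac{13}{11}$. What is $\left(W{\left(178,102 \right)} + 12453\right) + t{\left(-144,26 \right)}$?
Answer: $\frac{28933331}{865} \approx 33449.0$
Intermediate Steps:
$o = \frac{13}{11}$ ($o = 13 \cdot \frac{1}{11} = \frac{13}{11} \approx 1.1818$)
$Y{\left(x \right)} = -5 + x \left(-3 + x\right)$
$W{\left(I,L \right)} = \frac{2541}{865}$ ($W{\left(I,L \right)} = - \frac{21}{-5 + \left(\frac{13}{11}\right)^{2} - \frac{39}{11}} = - \frac{21}{-5 + \frac{169}{121} - \frac{39}{11}} = - \frac{21}{- \frac{865}{121}} = \left(-21\right) \left(- \frac{121}{865}\right) = \frac{2541}{865}$)
$t{\left(p,Z \right)} = -3 + p^{2} + 10 Z$ ($t{\left(p,Z \right)} = -3 + \left(p p + 10 Z\right) = -3 + \left(p^{2} + 10 Z\right) = -3 + p^{2} + 10 Z$)
$\left(W{\left(178,102 \right)} + 12453\right) + t{\left(-144,26 \right)} = \left(\frac{2541}{865} + 12453\right) + \left(-3 + \left(-144\right)^{2} + 10 \cdot 26\right) = \frac{10774386}{865} + \left(-3 + 20736 + 260\right) = \frac{10774386}{865} + 20993 = \frac{28933331}{865}$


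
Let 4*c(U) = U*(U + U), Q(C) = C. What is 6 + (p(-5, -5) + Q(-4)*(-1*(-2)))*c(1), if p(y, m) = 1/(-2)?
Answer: 7/4 ≈ 1.7500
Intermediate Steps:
p(y, m) = -½
c(U) = U²/2 (c(U) = (U*(U + U))/4 = (U*(2*U))/4 = (2*U²)/4 = U²/2)
6 + (p(-5, -5) + Q(-4)*(-1*(-2)))*c(1) = 6 + (-½ - (-4)*(-2))*((½)*1²) = 6 + (-½ - 4*2)*((½)*1) = 6 + (-½ - 8)*(½) = 6 - 17/2*½ = 6 - 17/4 = 7/4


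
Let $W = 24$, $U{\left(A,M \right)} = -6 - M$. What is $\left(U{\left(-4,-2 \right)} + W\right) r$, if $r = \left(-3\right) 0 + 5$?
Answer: $100$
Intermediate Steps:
$r = 5$ ($r = 0 + 5 = 5$)
$\left(U{\left(-4,-2 \right)} + W\right) r = \left(\left(-6 - -2\right) + 24\right) 5 = \left(\left(-6 + 2\right) + 24\right) 5 = \left(-4 + 24\right) 5 = 20 \cdot 5 = 100$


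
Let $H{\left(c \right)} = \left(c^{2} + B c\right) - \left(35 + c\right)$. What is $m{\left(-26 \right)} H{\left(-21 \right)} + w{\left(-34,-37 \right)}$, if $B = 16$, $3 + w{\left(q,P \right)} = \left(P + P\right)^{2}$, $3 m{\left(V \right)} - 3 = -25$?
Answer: $\frac{14417}{3} \approx 4805.7$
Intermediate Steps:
$m{\left(V \right)} = - \frac{22}{3}$ ($m{\left(V \right)} = 1 + \frac{1}{3} \left(-25\right) = 1 - \frac{25}{3} = - \frac{22}{3}$)
$w{\left(q,P \right)} = -3 + 4 P^{2}$ ($w{\left(q,P \right)} = -3 + \left(P + P\right)^{2} = -3 + \left(2 P\right)^{2} = -3 + 4 P^{2}$)
$H{\left(c \right)} = -35 + c^{2} + 15 c$ ($H{\left(c \right)} = \left(c^{2} + 16 c\right) - \left(35 + c\right) = -35 + c^{2} + 15 c$)
$m{\left(-26 \right)} H{\left(-21 \right)} + w{\left(-34,-37 \right)} = - \frac{22 \left(-35 + \left(-21\right)^{2} + 15 \left(-21\right)\right)}{3} - \left(3 - 4 \left(-37\right)^{2}\right) = - \frac{22 \left(-35 + 441 - 315\right)}{3} + \left(-3 + 4 \cdot 1369\right) = \left(- \frac{22}{3}\right) 91 + \left(-3 + 5476\right) = - \frac{2002}{3} + 5473 = \frac{14417}{3}$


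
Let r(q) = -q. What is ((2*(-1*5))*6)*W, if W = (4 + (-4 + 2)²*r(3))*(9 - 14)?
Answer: -2400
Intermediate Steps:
W = 40 (W = (4 + (-4 + 2)²*(-1*3))*(9 - 14) = (4 + (-2)²*(-3))*(-5) = (4 + 4*(-3))*(-5) = (4 - 12)*(-5) = -8*(-5) = 40)
((2*(-1*5))*6)*W = ((2*(-1*5))*6)*40 = ((2*(-5))*6)*40 = -10*6*40 = -60*40 = -2400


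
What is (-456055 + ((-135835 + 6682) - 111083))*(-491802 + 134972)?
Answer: 248457517530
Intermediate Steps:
(-456055 + ((-135835 + 6682) - 111083))*(-491802 + 134972) = (-456055 + (-129153 - 111083))*(-356830) = (-456055 - 240236)*(-356830) = -696291*(-356830) = 248457517530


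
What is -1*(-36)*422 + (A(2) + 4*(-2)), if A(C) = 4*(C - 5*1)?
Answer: 15172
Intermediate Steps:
A(C) = -20 + 4*C (A(C) = 4*(C - 5) = 4*(-5 + C) = -20 + 4*C)
-1*(-36)*422 + (A(2) + 4*(-2)) = -1*(-36)*422 + ((-20 + 4*2) + 4*(-2)) = 36*422 + ((-20 + 8) - 8) = 15192 + (-12 - 8) = 15192 - 20 = 15172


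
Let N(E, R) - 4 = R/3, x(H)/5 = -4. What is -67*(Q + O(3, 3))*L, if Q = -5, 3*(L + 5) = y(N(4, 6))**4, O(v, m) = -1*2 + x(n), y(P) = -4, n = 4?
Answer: 145323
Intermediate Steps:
x(H) = -20 (x(H) = 5*(-4) = -20)
N(E, R) = 4 + R/3
O(v, m) = -22 (O(v, m) = -1*2 - 20 = -2 - 20 = -22)
L = 241/3 (L = -5 + (1/3)*(-4)**4 = -5 + (1/3)*256 = -5 + 256/3 = 241/3 ≈ 80.333)
-67*(Q + O(3, 3))*L = -67*(-5 - 22)*241/3 = -(-1809)*241/3 = -67*(-2169) = 145323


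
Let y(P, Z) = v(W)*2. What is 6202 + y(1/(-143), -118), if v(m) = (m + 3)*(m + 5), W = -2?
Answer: 6208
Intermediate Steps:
v(m) = (3 + m)*(5 + m)
y(P, Z) = 6 (y(P, Z) = (15 + (-2)² + 8*(-2))*2 = (15 + 4 - 16)*2 = 3*2 = 6)
6202 + y(1/(-143), -118) = 6202 + 6 = 6208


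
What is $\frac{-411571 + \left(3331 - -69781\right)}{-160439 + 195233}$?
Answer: $- \frac{338459}{34794} \approx -9.7275$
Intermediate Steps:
$\frac{-411571 + \left(3331 - -69781\right)}{-160439 + 195233} = \frac{-411571 + \left(3331 + 69781\right)}{34794} = \left(-411571 + 73112\right) \frac{1}{34794} = \left(-338459\right) \frac{1}{34794} = - \frac{338459}{34794}$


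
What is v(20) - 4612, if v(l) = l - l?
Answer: -4612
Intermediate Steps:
v(l) = 0
v(20) - 4612 = 0 - 4612 = -4612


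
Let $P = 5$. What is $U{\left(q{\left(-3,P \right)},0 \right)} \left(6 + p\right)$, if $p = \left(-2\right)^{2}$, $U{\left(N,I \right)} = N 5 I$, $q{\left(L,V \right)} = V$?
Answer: $0$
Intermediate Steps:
$U{\left(N,I \right)} = 5 I N$ ($U{\left(N,I \right)} = 5 N I = 5 I N$)
$p = 4$
$U{\left(q{\left(-3,P \right)},0 \right)} \left(6 + p\right) = 5 \cdot 0 \cdot 5 \left(6 + 4\right) = 0 \cdot 10 = 0$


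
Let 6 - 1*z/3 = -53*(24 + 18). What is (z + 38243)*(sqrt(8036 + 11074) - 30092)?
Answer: -1352304388 + 314573*sqrt(390) ≈ -1.3461e+9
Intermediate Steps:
z = 6696 (z = 18 - (-159)*(24 + 18) = 18 - (-159)*42 = 18 - 3*(-2226) = 18 + 6678 = 6696)
(z + 38243)*(sqrt(8036 + 11074) - 30092) = (6696 + 38243)*(sqrt(8036 + 11074) - 30092) = 44939*(sqrt(19110) - 30092) = 44939*(7*sqrt(390) - 30092) = 44939*(-30092 + 7*sqrt(390)) = -1352304388 + 314573*sqrt(390)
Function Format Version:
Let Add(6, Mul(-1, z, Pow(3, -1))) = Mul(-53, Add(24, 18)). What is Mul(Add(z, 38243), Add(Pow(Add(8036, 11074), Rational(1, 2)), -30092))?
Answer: Add(-1352304388, Mul(314573, Pow(390, Rational(1, 2)))) ≈ -1.3461e+9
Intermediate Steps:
z = 6696 (z = Add(18, Mul(-3, Mul(-53, Add(24, 18)))) = Add(18, Mul(-3, Mul(-53, 42))) = Add(18, Mul(-3, -2226)) = Add(18, 6678) = 6696)
Mul(Add(z, 38243), Add(Pow(Add(8036, 11074), Rational(1, 2)), -30092)) = Mul(Add(6696, 38243), Add(Pow(Add(8036, 11074), Rational(1, 2)), -30092)) = Mul(44939, Add(Pow(19110, Rational(1, 2)), -30092)) = Mul(44939, Add(Mul(7, Pow(390, Rational(1, 2))), -30092)) = Mul(44939, Add(-30092, Mul(7, Pow(390, Rational(1, 2))))) = Add(-1352304388, Mul(314573, Pow(390, Rational(1, 2))))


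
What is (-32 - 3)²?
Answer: 1225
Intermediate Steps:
(-32 - 3)² = (-35)² = 1225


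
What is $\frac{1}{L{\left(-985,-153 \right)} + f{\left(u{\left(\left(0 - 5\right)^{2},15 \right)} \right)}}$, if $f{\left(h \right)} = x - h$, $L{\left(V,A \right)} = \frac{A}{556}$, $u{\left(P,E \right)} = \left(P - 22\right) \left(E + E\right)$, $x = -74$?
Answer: $- \frac{556}{91337} \approx -0.0060873$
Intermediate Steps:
$u{\left(P,E \right)} = 2 E \left(-22 + P\right)$ ($u{\left(P,E \right)} = \left(-22 + P\right) 2 E = 2 E \left(-22 + P\right)$)
$L{\left(V,A \right)} = \frac{A}{556}$ ($L{\left(V,A \right)} = A \frac{1}{556} = \frac{A}{556}$)
$f{\left(h \right)} = -74 - h$
$\frac{1}{L{\left(-985,-153 \right)} + f{\left(u{\left(\left(0 - 5\right)^{2},15 \right)} \right)}} = \frac{1}{\frac{1}{556} \left(-153\right) - \left(74 + 2 \cdot 15 \left(-22 + \left(0 - 5\right)^{2}\right)\right)} = \frac{1}{- \frac{153}{556} - \left(74 + 2 \cdot 15 \left(-22 + \left(-5\right)^{2}\right)\right)} = \frac{1}{- \frac{153}{556} - \left(74 + 2 \cdot 15 \left(-22 + 25\right)\right)} = \frac{1}{- \frac{153}{556} - \left(74 + 2 \cdot 15 \cdot 3\right)} = \frac{1}{- \frac{153}{556} - 164} = \frac{1}{- \frac{91337}{556}} = - \frac{556}{91337}$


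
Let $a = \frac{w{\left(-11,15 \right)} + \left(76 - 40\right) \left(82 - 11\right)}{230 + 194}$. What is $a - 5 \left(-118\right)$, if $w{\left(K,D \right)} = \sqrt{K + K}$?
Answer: $\frac{63179}{106} + \frac{i \sqrt{22}}{424} \approx 596.03 + 0.011062 i$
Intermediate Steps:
$w{\left(K,D \right)} = \sqrt{2} \sqrt{K}$ ($w{\left(K,D \right)} = \sqrt{2 K} = \sqrt{2} \sqrt{K}$)
$a = \frac{639}{106} + \frac{i \sqrt{22}}{424}$ ($a = \frac{\sqrt{2} \sqrt{-11} + \left(76 - 40\right) \left(82 - 11\right)}{230 + 194} = \frac{\sqrt{2} i \sqrt{11} + 36 \cdot 71}{424} = \left(i \sqrt{22} + 2556\right) \frac{1}{424} = \left(2556 + i \sqrt{22}\right) \frac{1}{424} = \frac{639}{106} + \frac{i \sqrt{22}}{424} \approx 6.0283 + 0.011062 i$)
$a - 5 \left(-118\right) = \left(\frac{639}{106} + \frac{i \sqrt{22}}{424}\right) - 5 \left(-118\right) = \left(\frac{639}{106} + \frac{i \sqrt{22}}{424}\right) - -590 = \left(\frac{639}{106} + \frac{i \sqrt{22}}{424}\right) + 590 = \frac{63179}{106} + \frac{i \sqrt{22}}{424}$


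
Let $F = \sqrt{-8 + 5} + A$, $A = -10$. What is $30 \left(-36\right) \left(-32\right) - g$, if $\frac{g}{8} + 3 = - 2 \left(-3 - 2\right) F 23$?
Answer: $52984 - 1840 i \sqrt{3} \approx 52984.0 - 3187.0 i$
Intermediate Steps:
$F = -10 + i \sqrt{3}$ ($F = \sqrt{-8 + 5} - 10 = \sqrt{-3} - 10 = i \sqrt{3} - 10 = -10 + i \sqrt{3} \approx -10.0 + 1.732 i$)
$g = -18424 + 1840 i \sqrt{3}$ ($g = -24 + 8 - 2 \left(-3 - 2\right) \left(-10 + i \sqrt{3}\right) 23 = -24 + 8 \left(-2\right) \left(-5\right) \left(-10 + i \sqrt{3}\right) 23 = -24 + 8 \cdot 10 \left(-10 + i \sqrt{3}\right) 23 = -24 + 8 \left(-100 + 10 i \sqrt{3}\right) 23 = -24 + 8 \left(-2300 + 230 i \sqrt{3}\right) = -24 - \left(18400 - 1840 i \sqrt{3}\right) = -18424 + 1840 i \sqrt{3} \approx -18424.0 + 3187.0 i$)
$30 \left(-36\right) \left(-32\right) - g = 30 \left(-36\right) \left(-32\right) - \left(-18424 + 1840 i \sqrt{3}\right) = \left(-1080\right) \left(-32\right) + \left(18424 - 1840 i \sqrt{3}\right) = 34560 + \left(18424 - 1840 i \sqrt{3}\right) = 52984 - 1840 i \sqrt{3}$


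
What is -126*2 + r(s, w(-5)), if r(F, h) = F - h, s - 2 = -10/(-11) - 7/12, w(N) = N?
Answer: -32297/132 ≈ -244.67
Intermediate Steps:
s = 307/132 (s = 2 + (-10/(-11) - 7/12) = 2 + (-10*(-1/11) - 7*1/12) = 2 + (10/11 - 7/12) = 2 + 43/132 = 307/132 ≈ 2.3258)
-126*2 + r(s, w(-5)) = -126*2 + (307/132 - 1*(-5)) = -252 + (307/132 + 5) = -252 + 967/132 = -32297/132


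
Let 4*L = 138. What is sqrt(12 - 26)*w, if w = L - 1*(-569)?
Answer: 1207*I*sqrt(14)/2 ≈ 2258.1*I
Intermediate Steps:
L = 69/2 (L = (1/4)*138 = 69/2 ≈ 34.500)
w = 1207/2 (w = 69/2 - 1*(-569) = 69/2 + 569 = 1207/2 ≈ 603.50)
sqrt(12 - 26)*w = sqrt(12 - 26)*(1207/2) = sqrt(-14)*(1207/2) = (I*sqrt(14))*(1207/2) = 1207*I*sqrt(14)/2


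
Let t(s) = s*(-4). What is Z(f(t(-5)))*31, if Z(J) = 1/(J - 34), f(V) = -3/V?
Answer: -620/683 ≈ -0.90776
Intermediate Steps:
t(s) = -4*s
Z(J) = 1/(-34 + J)
Z(f(t(-5)))*31 = 31/(-34 - 3/((-4*(-5)))) = 31/(-34 - 3/20) = 31/(-683/20) = -20/683*31 = -620/683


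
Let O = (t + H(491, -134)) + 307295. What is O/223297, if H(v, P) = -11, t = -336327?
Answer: -29043/223297 ≈ -0.13006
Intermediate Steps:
O = -29043 (O = (-336327 - 11) + 307295 = -336338 + 307295 = -29043)
O/223297 = -29043/223297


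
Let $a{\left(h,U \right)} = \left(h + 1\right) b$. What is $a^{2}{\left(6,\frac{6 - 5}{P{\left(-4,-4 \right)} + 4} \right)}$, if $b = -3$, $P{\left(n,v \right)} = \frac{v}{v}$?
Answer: $441$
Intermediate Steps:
$P{\left(n,v \right)} = 1$
$a{\left(h,U \right)} = -3 - 3 h$ ($a{\left(h,U \right)} = \left(h + 1\right) \left(-3\right) = \left(1 + h\right) \left(-3\right) = -3 - 3 h$)
$a^{2}{\left(6,\frac{6 - 5}{P{\left(-4,-4 \right)} + 4} \right)} = \left(-3 - 18\right)^{2} = \left(-21\right)^{2} = 441$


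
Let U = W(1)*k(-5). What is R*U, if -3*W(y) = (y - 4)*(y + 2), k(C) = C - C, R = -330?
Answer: 0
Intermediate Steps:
k(C) = 0
W(y) = -(-4 + y)*(2 + y)/3 (W(y) = -(y - 4)*(y + 2)/3 = -(-4 + y)*(2 + y)/3)
U = 0 (U = (8/3 - 1/3*1**2 + (2/3)*1)*0 = (8/3 - 1/3*1 + 2/3)*0 = (8/3 - 1/3 + 2/3)*0 = 3*0 = 0)
R*U = -330*0 = 0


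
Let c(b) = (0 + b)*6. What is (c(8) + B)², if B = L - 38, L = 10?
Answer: 400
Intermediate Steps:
c(b) = 6*b (c(b) = b*6 = 6*b)
B = -28 (B = 10 - 38 = -28)
(c(8) + B)² = (6*8 - 28)² = (48 - 28)² = 20² = 400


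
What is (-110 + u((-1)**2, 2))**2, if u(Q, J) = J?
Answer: 11664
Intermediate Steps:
(-110 + u((-1)**2, 2))**2 = (-110 + 2)**2 = (-108)**2 = 11664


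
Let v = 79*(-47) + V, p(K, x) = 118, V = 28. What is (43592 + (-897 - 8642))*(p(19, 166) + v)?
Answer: -121467051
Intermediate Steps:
v = -3685 (v = 79*(-47) + 28 = -3713 + 28 = -3685)
(43592 + (-897 - 8642))*(p(19, 166) + v) = (43592 + (-897 - 8642))*(118 - 3685) = (43592 - 9539)*(-3567) = 34053*(-3567) = -121467051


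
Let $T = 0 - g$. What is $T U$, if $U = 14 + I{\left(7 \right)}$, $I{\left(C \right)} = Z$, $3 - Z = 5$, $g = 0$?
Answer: $0$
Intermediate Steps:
$Z = -2$ ($Z = 3 - 5 = -2$)
$I{\left(C \right)} = -2$
$T = 0$ ($T = 0 - 0 = 0 + 0 = 0$)
$U = 12$ ($U = 14 - 2 = 12$)
$T U = 0 \cdot 12 = 0$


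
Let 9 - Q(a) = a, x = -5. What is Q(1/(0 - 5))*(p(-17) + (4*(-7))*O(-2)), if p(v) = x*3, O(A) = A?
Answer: 1886/5 ≈ 377.20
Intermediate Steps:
Q(a) = 9 - a
p(v) = -15 (p(v) = -5*3 = -15)
Q(1/(0 - 5))*(p(-17) + (4*(-7))*O(-2)) = (9 - 1/(0 - 5))*(-15 + (4*(-7))*(-2)) = (9 - 1/(-5))*(-15 - 28*(-2)) = (9 - 1*(-⅕))*(-15 + 56) = (9 + ⅕)*41 = (46/5)*41 = 1886/5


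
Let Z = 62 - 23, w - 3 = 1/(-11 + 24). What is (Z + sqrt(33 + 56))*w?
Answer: 120 + 40*sqrt(89)/13 ≈ 149.03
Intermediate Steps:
w = 40/13 (w = 3 + 1/(-11 + 24) = 3 + 1/13 = 40/13 ≈ 3.0769)
Z = 39
(Z + sqrt(33 + 56))*w = (39 + sqrt(33 + 56))*(40/13) = (39 + sqrt(89))*(40/13) = 120 + 40*sqrt(89)/13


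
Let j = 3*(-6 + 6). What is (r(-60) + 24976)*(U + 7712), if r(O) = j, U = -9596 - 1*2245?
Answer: -103125904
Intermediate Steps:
U = -11841 (U = -9596 - 2245 = -11841)
j = 0 (j = 3*0 = 0)
r(O) = 0
(r(-60) + 24976)*(U + 7712) = (0 + 24976)*(-11841 + 7712) = 24976*(-4129) = -103125904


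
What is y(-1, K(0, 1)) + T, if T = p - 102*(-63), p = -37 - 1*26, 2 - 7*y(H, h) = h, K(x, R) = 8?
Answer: 44535/7 ≈ 6362.1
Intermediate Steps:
y(H, h) = 2/7 - h/7
p = -63 (p = -37 - 26 = -63)
T = 6363 (T = -63 - 102*(-63) = -63 + 6426 = 6363)
y(-1, K(0, 1)) + T = (2/7 - 1/7*8) + 6363 = (2/7 - 8/7) + 6363 = -6/7 + 6363 = 44535/7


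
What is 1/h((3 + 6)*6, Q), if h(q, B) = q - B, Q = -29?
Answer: 1/83 ≈ 0.012048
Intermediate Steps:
1/h((3 + 6)*6, Q) = 1/((3 + 6)*6 - 1*(-29)) = 1/(9*6 + 29) = 1/(54 + 29) = 1/83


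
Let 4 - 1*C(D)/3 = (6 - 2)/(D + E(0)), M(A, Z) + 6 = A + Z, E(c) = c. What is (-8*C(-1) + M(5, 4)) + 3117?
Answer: 2928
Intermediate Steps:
M(A, Z) = -6 + A + Z (M(A, Z) = -6 + (A + Z) = -6 + A + Z)
C(D) = 12 - 12/D (C(D) = 12 - 3*(6 - 2)/(D + 0) = 12 - 12/D)
(-8*C(-1) + M(5, 4)) + 3117 = (-8*(12 - 12/(-1)) + (-6 + 5 + 4)) + 3117 = (-8*(12 - 12*(-1)) + 3) + 3117 = (-8*(12 + 12) + 3) + 3117 = (-8*24 + 3) + 3117 = (-192 + 3) + 3117 = -189 + 3117 = 2928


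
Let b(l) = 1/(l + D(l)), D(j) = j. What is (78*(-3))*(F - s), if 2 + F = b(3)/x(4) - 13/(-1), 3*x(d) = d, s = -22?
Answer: -31005/4 ≈ -7751.3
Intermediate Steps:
x(d) = d/3
b(l) = 1/(2*l) (b(l) = 1/(l + l) = 1/(2*l))
F = 89/8 (F = -2 + (((½)/3)/(((⅓)*4)) - 13/(-1)) = -2 + (((½)*(⅓))/(4/3) - 13*(-1)) = -2 + ((⅙)*(¾) + 13) = -2 + (⅛ + 13) = -2 + 105/8 = 89/8 ≈ 11.125)
(78*(-3))*(F - s) = (78*(-3))*(89/8 - 1*(-22)) = -234*(89/8 + 22) = -234*265/8 = -31005/4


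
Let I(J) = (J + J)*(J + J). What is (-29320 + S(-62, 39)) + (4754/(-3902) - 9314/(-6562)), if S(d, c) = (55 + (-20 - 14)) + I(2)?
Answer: -187445960503/6401231 ≈ -29283.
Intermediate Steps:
I(J) = 4*J² (I(J) = (2*J)*(2*J) = 4*J²)
S(d, c) = 37 (S(d, c) = (55 + (-20 - 14)) + 4*2² = (55 - 34) + 4*4 = 21 + 16 = 37)
(-29320 + S(-62, 39)) + (4754/(-3902) - 9314/(-6562)) = (-29320 + 37) + (4754/(-3902) - 9314/(-6562)) = -29283 + (4754*(-1/3902) - 9314*(-1/6562)) = -29283 + (-2377/1951 + 4657/3281) = -29283 + 1286870/6401231 = -187445960503/6401231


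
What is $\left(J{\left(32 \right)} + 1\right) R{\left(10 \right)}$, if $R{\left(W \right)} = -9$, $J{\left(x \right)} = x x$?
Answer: $-9225$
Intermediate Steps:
$J{\left(x \right)} = x^{2}$
$\left(J{\left(32 \right)} + 1\right) R{\left(10 \right)} = \left(32^{2} + 1\right) \left(-9\right) = \left(1024 + 1\right) \left(-9\right) = 1025 \left(-9\right) = -9225$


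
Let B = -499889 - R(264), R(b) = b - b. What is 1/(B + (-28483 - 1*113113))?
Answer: -1/641485 ≈ -1.5589e-6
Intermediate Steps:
R(b) = 0
B = -499889 (B = -499889 - 1*0 = -499889 + 0 = -499889)
1/(B + (-28483 - 1*113113)) = 1/(-499889 + (-28483 - 1*113113)) = 1/(-499889 + (-28483 - 113113)) = 1/(-499889 - 141596) = 1/(-641485) = -1/641485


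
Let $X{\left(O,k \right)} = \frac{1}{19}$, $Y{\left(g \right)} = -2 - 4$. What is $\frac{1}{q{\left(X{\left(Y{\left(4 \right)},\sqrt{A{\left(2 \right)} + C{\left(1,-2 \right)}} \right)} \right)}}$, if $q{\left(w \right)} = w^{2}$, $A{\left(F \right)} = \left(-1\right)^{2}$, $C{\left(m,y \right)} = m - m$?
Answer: $361$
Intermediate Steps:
$Y{\left(g \right)} = -6$
$C{\left(m,y \right)} = 0$
$A{\left(F \right)} = 1$
$X{\left(O,k \right)} = \frac{1}{19}$
$\frac{1}{q{\left(X{\left(Y{\left(4 \right)},\sqrt{A{\left(2 \right)} + C{\left(1,-2 \right)}} \right)} \right)}} = \frac{1}{\left(\frac{1}{19}\right)^{2}} = \frac{1}{\frac{1}{361}} = 361$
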